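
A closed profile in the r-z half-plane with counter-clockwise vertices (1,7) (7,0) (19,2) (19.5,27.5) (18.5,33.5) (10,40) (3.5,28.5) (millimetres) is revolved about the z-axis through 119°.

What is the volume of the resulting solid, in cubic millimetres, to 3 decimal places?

Profile (r,z), 7 vertices: (1,7) (7,0) (19,2) (19.5,27.5) (18.5,33.5) (10,40) (3.5,28.5)
edge 0: (1,7)→(7,0)  cross = 1·0 − 7·7 = -49.0000; (r_i+r_j)·cross = 8·-49.0000 = -392.0000
edge 1: (7,0)→(19,2)  cross = 7·2 − 19·0 = 14.0000; (r_i+r_j)·cross = 26·14.0000 = 364.0000
edge 2: (19,2)→(19.5,27.5)  cross = 19·27.5 − 19.5·2 = 483.5000; (r_i+r_j)·cross = 38.5·483.5000 = 18614.7500
edge 3: (19.5,27.5)→(18.5,33.5)  cross = 19.5·33.5 − 18.5·27.5 = 144.5000; (r_i+r_j)·cross = 38·144.5000 = 5491.0000
edge 4: (18.5,33.5)→(10,40)  cross = 18.5·40 − 10·33.5 = 405.0000; (r_i+r_j)·cross = 28.5·405.0000 = 11542.5000
edge 5: (10,40)→(3.5,28.5)  cross = 10·28.5 − 3.5·40 = 145.0000; (r_i+r_j)·cross = 13.5·145.0000 = 1957.5000
edge 6: (3.5,28.5)→(1,7)  cross = 3.5·7 − 1·28.5 = -4.0000; (r_i+r_j)·cross = 4.5·-4.0000 = -18.0000
Σcross = 1139.0000 → A = |Σcross|/2 = 569.5000 mm²
Σ(r_i+r_j)·cross = 37559.7500 → first moment M = |Σ|/6 = 6259.9583
R_c = M/A = 6259.9583/569.5000 = 10.9920 mm
θ = 119° = 2.076942 rad
V = θ·R_c·A = 2.076942·10.9920·569.5000 = 13001.569 mm³

Volume = 13001.569 mm³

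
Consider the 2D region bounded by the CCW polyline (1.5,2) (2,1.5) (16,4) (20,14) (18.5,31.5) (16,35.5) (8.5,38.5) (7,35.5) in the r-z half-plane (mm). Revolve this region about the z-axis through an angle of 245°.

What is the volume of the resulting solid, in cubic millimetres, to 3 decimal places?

Profile (r,z), 8 vertices: (1.5,2) (2,1.5) (16,4) (20,14) (18.5,31.5) (16,35.5) (8.5,38.5) (7,35.5)
edge 0: (1.5,2)→(2,1.5)  cross = 1.5·1.5 − 2·2 = -1.7500; (r_i+r_j)·cross = 3.5·-1.7500 = -6.1250
edge 1: (2,1.5)→(16,4)  cross = 2·4 − 16·1.5 = -16.0000; (r_i+r_j)·cross = 18·-16.0000 = -288.0000
edge 2: (16,4)→(20,14)  cross = 16·14 − 20·4 = 144.0000; (r_i+r_j)·cross = 36·144.0000 = 5184.0000
edge 3: (20,14)→(18.5,31.5)  cross = 20·31.5 − 18.5·14 = 371.0000; (r_i+r_j)·cross = 38.5·371.0000 = 14283.5000
edge 4: (18.5,31.5)→(16,35.5)  cross = 18.5·35.5 − 16·31.5 = 152.7500; (r_i+r_j)·cross = 34.5·152.7500 = 5269.8750
edge 5: (16,35.5)→(8.5,38.5)  cross = 16·38.5 − 8.5·35.5 = 314.2500; (r_i+r_j)·cross = 24.5·314.2500 = 7699.1250
edge 6: (8.5,38.5)→(7,35.5)  cross = 8.5·35.5 − 7·38.5 = 32.2500; (r_i+r_j)·cross = 15.5·32.2500 = 499.8750
edge 7: (7,35.5)→(1.5,2)  cross = 7·2 − 1.5·35.5 = -39.2500; (r_i+r_j)·cross = 8.5·-39.2500 = -333.6250
Σcross = 957.2500 → A = |Σcross|/2 = 478.6250 mm²
Σ(r_i+r_j)·cross = 32308.6250 → first moment M = |Σ|/6 = 5384.7708
R_c = M/A = 5384.7708/478.6250 = 11.2505 mm
θ = 245° = 4.276057 rad
V = θ·R_c·A = 4.276057·11.2505·478.6250 = 23025.585 mm³

Volume = 23025.585 mm³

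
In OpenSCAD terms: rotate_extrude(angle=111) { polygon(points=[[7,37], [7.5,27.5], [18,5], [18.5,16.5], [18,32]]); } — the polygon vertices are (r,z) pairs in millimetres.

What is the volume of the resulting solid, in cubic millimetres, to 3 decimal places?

Volume = 5289.840 mm³

Profile (r,z), 5 vertices: (7,37) (7.5,27.5) (18,5) (18.5,16.5) (18,32)
edge 0: (7,37)→(7.5,27.5)  cross = 7·27.5 − 7.5·37 = -85.0000; (r_i+r_j)·cross = 14.5·-85.0000 = -1232.5000
edge 1: (7.5,27.5)→(18,5)  cross = 7.5·5 − 18·27.5 = -457.5000; (r_i+r_j)·cross = 25.5·-457.5000 = -11666.2500
edge 2: (18,5)→(18.5,16.5)  cross = 18·16.5 − 18.5·5 = 204.5000; (r_i+r_j)·cross = 36.5·204.5000 = 7464.2500
edge 3: (18.5,16.5)→(18,32)  cross = 18.5·32 − 18·16.5 = 295.0000; (r_i+r_j)·cross = 36.5·295.0000 = 10767.5000
edge 4: (18,32)→(7,37)  cross = 18·37 − 7·32 = 442.0000; (r_i+r_j)·cross = 25·442.0000 = 11050.0000
Σcross = 399.0000 → A = |Σcross|/2 = 199.5000 mm²
Σ(r_i+r_j)·cross = 16383.0000 → first moment M = |Σ|/6 = 2730.5000
R_c = M/A = 2730.5000/199.5000 = 13.6867 mm
θ = 111° = 1.937315 rad
V = θ·R_c·A = 1.937315·13.6867·199.5000 = 5289.840 mm³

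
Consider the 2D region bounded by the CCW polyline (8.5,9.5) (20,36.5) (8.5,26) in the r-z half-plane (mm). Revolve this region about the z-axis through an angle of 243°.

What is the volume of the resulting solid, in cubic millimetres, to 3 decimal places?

Volume = 4962.676 mm³

Profile (r,z), 3 vertices: (8.5,9.5) (20,36.5) (8.5,26)
edge 0: (8.5,9.5)→(20,36.5)  cross = 8.5·36.5 − 20·9.5 = 120.2500; (r_i+r_j)·cross = 28.5·120.2500 = 3427.1250
edge 1: (20,36.5)→(8.5,26)  cross = 20·26 − 8.5·36.5 = 209.7500; (r_i+r_j)·cross = 28.5·209.7500 = 5977.8750
edge 2: (8.5,26)→(8.5,9.5)  cross = 8.5·9.5 − 8.5·26 = -140.2500; (r_i+r_j)·cross = 17·-140.2500 = -2384.2500
Σcross = 189.7500 → A = |Σcross|/2 = 94.8750 mm²
Σ(r_i+r_j)·cross = 7020.7500 → first moment M = |Σ|/6 = 1170.1250
R_c = M/A = 1170.1250/94.8750 = 12.3333 mm
θ = 243° = 4.241150 rad
V = θ·R_c·A = 4.241150·12.3333·94.8750 = 4962.676 mm³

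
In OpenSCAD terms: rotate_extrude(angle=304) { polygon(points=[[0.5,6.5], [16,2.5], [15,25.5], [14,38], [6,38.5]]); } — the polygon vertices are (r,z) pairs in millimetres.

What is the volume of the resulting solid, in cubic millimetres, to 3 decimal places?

Volume = 19733.600 mm³

Profile (r,z), 5 vertices: (0.5,6.5) (16,2.5) (15,25.5) (14,38) (6,38.5)
edge 0: (0.5,6.5)→(16,2.5)  cross = 0.5·2.5 − 16·6.5 = -102.7500; (r_i+r_j)·cross = 16.5·-102.7500 = -1695.3750
edge 1: (16,2.5)→(15,25.5)  cross = 16·25.5 − 15·2.5 = 370.5000; (r_i+r_j)·cross = 31·370.5000 = 11485.5000
edge 2: (15,25.5)→(14,38)  cross = 15·38 − 14·25.5 = 213.0000; (r_i+r_j)·cross = 29·213.0000 = 6177.0000
edge 3: (14,38)→(6,38.5)  cross = 14·38.5 − 6·38 = 311.0000; (r_i+r_j)·cross = 20·311.0000 = 6220.0000
edge 4: (6,38.5)→(0.5,6.5)  cross = 6·6.5 − 0.5·38.5 = 19.7500; (r_i+r_j)·cross = 6.5·19.7500 = 128.3750
Σcross = 811.5000 → A = |Σcross|/2 = 405.7500 mm²
Σ(r_i+r_j)·cross = 22315.5000 → first moment M = |Σ|/6 = 3719.2500
R_c = M/A = 3719.2500/405.7500 = 9.1664 mm
θ = 304° = 5.305801 rad
V = θ·R_c·A = 5.305801·9.1664·405.7500 = 19733.600 mm³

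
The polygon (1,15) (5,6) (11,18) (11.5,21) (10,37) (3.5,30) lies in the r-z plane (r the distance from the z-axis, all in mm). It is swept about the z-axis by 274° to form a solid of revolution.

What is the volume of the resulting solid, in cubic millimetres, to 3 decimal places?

Profile (r,z), 6 vertices: (1,15) (5,6) (11,18) (11.5,21) (10,37) (3.5,30)
edge 0: (1,15)→(5,6)  cross = 1·6 − 5·15 = -69.0000; (r_i+r_j)·cross = 6·-69.0000 = -414.0000
edge 1: (5,6)→(11,18)  cross = 5·18 − 11·6 = 24.0000; (r_i+r_j)·cross = 16·24.0000 = 384.0000
edge 2: (11,18)→(11.5,21)  cross = 11·21 − 11.5·18 = 24.0000; (r_i+r_j)·cross = 22.5·24.0000 = 540.0000
edge 3: (11.5,21)→(10,37)  cross = 11.5·37 − 10·21 = 215.5000; (r_i+r_j)·cross = 21.5·215.5000 = 4633.2500
edge 4: (10,37)→(3.5,30)  cross = 10·30 − 3.5·37 = 170.5000; (r_i+r_j)·cross = 13.5·170.5000 = 2301.7500
edge 5: (3.5,30)→(1,15)  cross = 3.5·15 − 1·30 = 22.5000; (r_i+r_j)·cross = 4.5·22.5000 = 101.2500
Σcross = 387.5000 → A = |Σcross|/2 = 193.7500 mm²
Σ(r_i+r_j)·cross = 7546.2500 → first moment M = |Σ|/6 = 1257.7083
R_c = M/A = 1257.7083/193.7500 = 6.4914 mm
θ = 274° = 4.782202 rad
V = θ·R_c·A = 4.782202·6.4914·193.7500 = 6014.615 mm³

Volume = 6014.615 mm³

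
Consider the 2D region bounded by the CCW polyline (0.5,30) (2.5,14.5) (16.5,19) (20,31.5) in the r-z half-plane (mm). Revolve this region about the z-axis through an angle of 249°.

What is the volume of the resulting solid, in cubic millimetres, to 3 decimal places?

Profile (r,z), 4 vertices: (0.5,30) (2.5,14.5) (16.5,19) (20,31.5)
edge 0: (0.5,30)→(2.5,14.5)  cross = 0.5·14.5 − 2.5·30 = -67.7500; (r_i+r_j)·cross = 3·-67.7500 = -203.2500
edge 1: (2.5,14.5)→(16.5,19)  cross = 2.5·19 − 16.5·14.5 = -191.7500; (r_i+r_j)·cross = 19·-191.7500 = -3643.2500
edge 2: (16.5,19)→(20,31.5)  cross = 16.5·31.5 − 20·19 = 139.7500; (r_i+r_j)·cross = 36.5·139.7500 = 5100.8750
edge 3: (20,31.5)→(0.5,30)  cross = 20·30 − 0.5·31.5 = 584.2500; (r_i+r_j)·cross = 20.5·584.2500 = 11977.1250
Σcross = 464.5000 → A = |Σcross|/2 = 232.2500 mm²
Σ(r_i+r_j)·cross = 13231.5000 → first moment M = |Σ|/6 = 2205.2500
R_c = M/A = 2205.2500/232.2500 = 9.4952 mm
θ = 249° = 4.345870 rad
V = θ·R_c·A = 4.345870·9.4952·232.2500 = 9583.729 mm³

Volume = 9583.729 mm³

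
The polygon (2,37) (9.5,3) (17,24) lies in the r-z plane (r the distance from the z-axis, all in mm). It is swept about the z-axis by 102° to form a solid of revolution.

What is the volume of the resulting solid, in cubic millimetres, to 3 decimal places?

Volume = 3488.150 mm³

Profile (r,z), 3 vertices: (2,37) (9.5,3) (17,24)
edge 0: (2,37)→(9.5,3)  cross = 2·3 − 9.5·37 = -345.5000; (r_i+r_j)·cross = 11.5·-345.5000 = -3973.2500
edge 1: (9.5,3)→(17,24)  cross = 9.5·24 − 17·3 = 177.0000; (r_i+r_j)·cross = 26.5·177.0000 = 4690.5000
edge 2: (17,24)→(2,37)  cross = 17·37 − 2·24 = 581.0000; (r_i+r_j)·cross = 19·581.0000 = 11039.0000
Σcross = 412.5000 → A = |Σcross|/2 = 206.2500 mm²
Σ(r_i+r_j)·cross = 11756.2500 → first moment M = |Σ|/6 = 1959.3750
R_c = M/A = 1959.3750/206.2500 = 9.5000 mm
θ = 102° = 1.780236 rad
V = θ·R_c·A = 1.780236·9.5000·206.2500 = 3488.150 mm³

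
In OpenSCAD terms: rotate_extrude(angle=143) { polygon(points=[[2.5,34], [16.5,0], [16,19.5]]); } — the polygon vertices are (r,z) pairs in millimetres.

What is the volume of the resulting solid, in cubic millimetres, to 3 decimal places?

Profile (r,z), 3 vertices: (2.5,34) (16.5,0) (16,19.5)
edge 0: (2.5,34)→(16.5,0)  cross = 2.5·0 − 16.5·34 = -561.0000; (r_i+r_j)·cross = 19·-561.0000 = -10659.0000
edge 1: (16.5,0)→(16,19.5)  cross = 16.5·19.5 − 16·0 = 321.7500; (r_i+r_j)·cross = 32.5·321.7500 = 10456.8750
edge 2: (16,19.5)→(2.5,34)  cross = 16·34 − 2.5·19.5 = 495.2500; (r_i+r_j)·cross = 18.5·495.2500 = 9162.1250
Σcross = 256.0000 → A = |Σcross|/2 = 128.0000 mm²
Σ(r_i+r_j)·cross = 8960.0000 → first moment M = |Σ|/6 = 1493.3333
R_c = M/A = 1493.3333/128.0000 = 11.6667 mm
θ = 143° = 2.495821 rad
V = θ·R_c·A = 2.495821·11.6667·128.0000 = 3727.092 mm³

Volume = 3727.092 mm³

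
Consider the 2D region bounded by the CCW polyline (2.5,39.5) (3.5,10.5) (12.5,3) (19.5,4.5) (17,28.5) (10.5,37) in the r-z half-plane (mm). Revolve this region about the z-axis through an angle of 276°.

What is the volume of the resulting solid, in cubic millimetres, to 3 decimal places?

Profile (r,z), 6 vertices: (2.5,39.5) (3.5,10.5) (12.5,3) (19.5,4.5) (17,28.5) (10.5,37)
edge 0: (2.5,39.5)→(3.5,10.5)  cross = 2.5·10.5 − 3.5·39.5 = -112.0000; (r_i+r_j)·cross = 6·-112.0000 = -672.0000
edge 1: (3.5,10.5)→(12.5,3)  cross = 3.5·3 − 12.5·10.5 = -120.7500; (r_i+r_j)·cross = 16·-120.7500 = -1932.0000
edge 2: (12.5,3)→(19.5,4.5)  cross = 12.5·4.5 − 19.5·3 = -2.2500; (r_i+r_j)·cross = 32·-2.2500 = -72.0000
edge 3: (19.5,4.5)→(17,28.5)  cross = 19.5·28.5 − 17·4.5 = 479.2500; (r_i+r_j)·cross = 36.5·479.2500 = 17492.6250
edge 4: (17,28.5)→(10.5,37)  cross = 17·37 − 10.5·28.5 = 329.7500; (r_i+r_j)·cross = 27.5·329.7500 = 9068.1250
edge 5: (10.5,37)→(2.5,39.5)  cross = 10.5·39.5 − 2.5·37 = 322.2500; (r_i+r_j)·cross = 13·322.2500 = 4189.2500
Σcross = 896.2500 → A = |Σcross|/2 = 448.1250 mm²
Σ(r_i+r_j)·cross = 28074.0000 → first moment M = |Σ|/6 = 4679.0000
R_c = M/A = 4679.0000/448.1250 = 10.4413 mm
θ = 276° = 4.817109 rad
V = θ·R_c·A = 4.817109·10.4413·448.1250 = 22539.252 mm³

Volume = 22539.252 mm³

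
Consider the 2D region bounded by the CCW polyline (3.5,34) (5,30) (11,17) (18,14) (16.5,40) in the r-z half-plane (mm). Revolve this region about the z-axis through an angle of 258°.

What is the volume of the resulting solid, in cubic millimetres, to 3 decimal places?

Volume = 12315.567 mm³

Profile (r,z), 5 vertices: (3.5,34) (5,30) (11,17) (18,14) (16.5,40)
edge 0: (3.5,34)→(5,30)  cross = 3.5·30 − 5·34 = -65.0000; (r_i+r_j)·cross = 8.5·-65.0000 = -552.5000
edge 1: (5,30)→(11,17)  cross = 5·17 − 11·30 = -245.0000; (r_i+r_j)·cross = 16·-245.0000 = -3920.0000
edge 2: (11,17)→(18,14)  cross = 11·14 − 18·17 = -152.0000; (r_i+r_j)·cross = 29·-152.0000 = -4408.0000
edge 3: (18,14)→(16.5,40)  cross = 18·40 − 16.5·14 = 489.0000; (r_i+r_j)·cross = 34.5·489.0000 = 16870.5000
edge 4: (16.5,40)→(3.5,34)  cross = 16.5·34 − 3.5·40 = 421.0000; (r_i+r_j)·cross = 20·421.0000 = 8420.0000
Σcross = 448.0000 → A = |Σcross|/2 = 224.0000 mm²
Σ(r_i+r_j)·cross = 16410.0000 → first moment M = |Σ|/6 = 2735.0000
R_c = M/A = 2735.0000/224.0000 = 12.2098 mm
θ = 258° = 4.502949 rad
V = θ·R_c·A = 4.502949·12.2098·224.0000 = 12315.567 mm³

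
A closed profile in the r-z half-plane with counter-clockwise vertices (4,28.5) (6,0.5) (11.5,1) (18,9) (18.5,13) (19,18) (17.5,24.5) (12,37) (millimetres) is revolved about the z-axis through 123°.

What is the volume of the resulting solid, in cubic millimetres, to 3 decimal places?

Volume = 9141.911 mm³

Profile (r,z), 8 vertices: (4,28.5) (6,0.5) (11.5,1) (18,9) (18.5,13) (19,18) (17.5,24.5) (12,37)
edge 0: (4,28.5)→(6,0.5)  cross = 4·0.5 − 6·28.5 = -169.0000; (r_i+r_j)·cross = 10·-169.0000 = -1690.0000
edge 1: (6,0.5)→(11.5,1)  cross = 6·1 − 11.5·0.5 = 0.2500; (r_i+r_j)·cross = 17.5·0.2500 = 4.3750
edge 2: (11.5,1)→(18,9)  cross = 11.5·9 − 18·1 = 85.5000; (r_i+r_j)·cross = 29.5·85.5000 = 2522.2500
edge 3: (18,9)→(18.5,13)  cross = 18·13 − 18.5·9 = 67.5000; (r_i+r_j)·cross = 36.5·67.5000 = 2463.7500
edge 4: (18.5,13)→(19,18)  cross = 18.5·18 − 19·13 = 86.0000; (r_i+r_j)·cross = 37.5·86.0000 = 3225.0000
edge 5: (19,18)→(17.5,24.5)  cross = 19·24.5 − 17.5·18 = 150.5000; (r_i+r_j)·cross = 36.5·150.5000 = 5493.2500
edge 6: (17.5,24.5)→(12,37)  cross = 17.5·37 − 12·24.5 = 353.5000; (r_i+r_j)·cross = 29.5·353.5000 = 10428.2500
edge 7: (12,37)→(4,28.5)  cross = 12·28.5 − 4·37 = 194.0000; (r_i+r_j)·cross = 16·194.0000 = 3104.0000
Σcross = 768.2500 → A = |Σcross|/2 = 384.1250 mm²
Σ(r_i+r_j)·cross = 25550.8750 → first moment M = |Σ|/6 = 4258.4792
R_c = M/A = 4258.4792/384.1250 = 11.0862 mm
θ = 123° = 2.146755 rad
V = θ·R_c·A = 2.146755·11.0862·384.1250 = 9141.911 mm³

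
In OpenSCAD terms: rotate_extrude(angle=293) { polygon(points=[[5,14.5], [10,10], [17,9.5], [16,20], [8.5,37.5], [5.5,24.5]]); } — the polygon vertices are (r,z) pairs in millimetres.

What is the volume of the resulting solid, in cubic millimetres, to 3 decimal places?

Profile (r,z), 6 vertices: (5,14.5) (10,10) (17,9.5) (16,20) (8.5,37.5) (5.5,24.5)
edge 0: (5,14.5)→(10,10)  cross = 5·10 − 10·14.5 = -95.0000; (r_i+r_j)·cross = 15·-95.0000 = -1425.0000
edge 1: (10,10)→(17,9.5)  cross = 10·9.5 − 17·10 = -75.0000; (r_i+r_j)·cross = 27·-75.0000 = -2025.0000
edge 2: (17,9.5)→(16,20)  cross = 17·20 − 16·9.5 = 188.0000; (r_i+r_j)·cross = 33·188.0000 = 6204.0000
edge 3: (16,20)→(8.5,37.5)  cross = 16·37.5 − 8.5·20 = 430.0000; (r_i+r_j)·cross = 24.5·430.0000 = 10535.0000
edge 4: (8.5,37.5)→(5.5,24.5)  cross = 8.5·24.5 − 5.5·37.5 = 2.0000; (r_i+r_j)·cross = 14·2.0000 = 28.0000
edge 5: (5.5,24.5)→(5,14.5)  cross = 5.5·14.5 − 5·24.5 = -42.7500; (r_i+r_j)·cross = 10.5·-42.7500 = -448.8750
Σcross = 407.2500 → A = |Σcross|/2 = 203.6250 mm²
Σ(r_i+r_j)·cross = 12868.1250 → first moment M = |Σ|/6 = 2144.6875
R_c = M/A = 2144.6875/203.6250 = 10.5325 mm
θ = 293° = 5.113815 rad
V = θ·R_c·A = 5.113815·10.5325·203.6250 = 10967.534 mm³

Volume = 10967.534 mm³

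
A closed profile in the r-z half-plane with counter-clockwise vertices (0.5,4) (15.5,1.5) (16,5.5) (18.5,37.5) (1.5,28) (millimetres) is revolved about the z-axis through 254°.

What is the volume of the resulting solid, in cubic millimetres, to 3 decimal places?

Profile (r,z), 5 vertices: (0.5,4) (15.5,1.5) (16,5.5) (18.5,37.5) (1.5,28)
edge 0: (0.5,4)→(15.5,1.5)  cross = 0.5·1.5 − 15.5·4 = -61.2500; (r_i+r_j)·cross = 16·-61.2500 = -980.0000
edge 1: (15.5,1.5)→(16,5.5)  cross = 15.5·5.5 − 16·1.5 = 61.2500; (r_i+r_j)·cross = 31.5·61.2500 = 1929.3750
edge 2: (16,5.5)→(18.5,37.5)  cross = 16·37.5 − 18.5·5.5 = 498.2500; (r_i+r_j)·cross = 34.5·498.2500 = 17189.6250
edge 3: (18.5,37.5)→(1.5,28)  cross = 18.5·28 − 1.5·37.5 = 461.7500; (r_i+r_j)·cross = 20·461.7500 = 9235.0000
edge 4: (1.5,28)→(0.5,4)  cross = 1.5·4 − 0.5·28 = -8.0000; (r_i+r_j)·cross = 2·-8.0000 = -16.0000
Σcross = 952.0000 → A = |Σcross|/2 = 476.0000 mm²
Σ(r_i+r_j)·cross = 27358.0000 → first moment M = |Σ|/6 = 4559.6667
R_c = M/A = 4559.6667/476.0000 = 9.5791 mm
θ = 254° = 4.433136 rad
V = θ·R_c·A = 4.433136·9.5791·476.0000 = 20213.624 mm³

Volume = 20213.624 mm³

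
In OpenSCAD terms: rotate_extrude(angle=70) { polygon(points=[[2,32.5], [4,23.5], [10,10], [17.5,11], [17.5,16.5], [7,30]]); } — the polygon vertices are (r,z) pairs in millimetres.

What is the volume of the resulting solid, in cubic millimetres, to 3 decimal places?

Profile (r,z), 6 vertices: (2,32.5) (4,23.5) (10,10) (17.5,11) (17.5,16.5) (7,30)
edge 0: (2,32.5)→(4,23.5)  cross = 2·23.5 − 4·32.5 = -83.0000; (r_i+r_j)·cross = 6·-83.0000 = -498.0000
edge 1: (4,23.5)→(10,10)  cross = 4·10 − 10·23.5 = -195.0000; (r_i+r_j)·cross = 14·-195.0000 = -2730.0000
edge 2: (10,10)→(17.5,11)  cross = 10·11 − 17.5·10 = -65.0000; (r_i+r_j)·cross = 27.5·-65.0000 = -1787.5000
edge 3: (17.5,11)→(17.5,16.5)  cross = 17.5·16.5 − 17.5·11 = 96.2500; (r_i+r_j)·cross = 35·96.2500 = 3368.7500
edge 4: (17.5,16.5)→(7,30)  cross = 17.5·30 − 7·16.5 = 409.5000; (r_i+r_j)·cross = 24.5·409.5000 = 10032.7500
edge 5: (7,30)→(2,32.5)  cross = 7·32.5 − 2·30 = 167.5000; (r_i+r_j)·cross = 9·167.5000 = 1507.5000
Σcross = 330.2500 → A = |Σcross|/2 = 165.1250 mm²
Σ(r_i+r_j)·cross = 9893.5000 → first moment M = |Σ|/6 = 1648.9167
R_c = M/A = 1648.9167/165.1250 = 9.9859 mm
θ = 70° = 1.221730 rad
V = θ·R_c·A = 1.221730·9.9859·165.1250 = 2014.532 mm³

Volume = 2014.532 mm³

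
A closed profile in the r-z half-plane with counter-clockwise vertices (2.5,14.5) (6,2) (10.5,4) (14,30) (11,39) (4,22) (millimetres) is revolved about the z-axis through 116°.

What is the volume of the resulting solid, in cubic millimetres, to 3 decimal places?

Volume = 4186.667 mm³

Profile (r,z), 6 vertices: (2.5,14.5) (6,2) (10.5,4) (14,30) (11,39) (4,22)
edge 0: (2.5,14.5)→(6,2)  cross = 2.5·2 − 6·14.5 = -82.0000; (r_i+r_j)·cross = 8.5·-82.0000 = -697.0000
edge 1: (6,2)→(10.5,4)  cross = 6·4 − 10.5·2 = 3.0000; (r_i+r_j)·cross = 16.5·3.0000 = 49.5000
edge 2: (10.5,4)→(14,30)  cross = 10.5·30 − 14·4 = 259.0000; (r_i+r_j)·cross = 24.5·259.0000 = 6345.5000
edge 3: (14,30)→(11,39)  cross = 14·39 − 11·30 = 216.0000; (r_i+r_j)·cross = 25·216.0000 = 5400.0000
edge 4: (11,39)→(4,22)  cross = 11·22 − 4·39 = 86.0000; (r_i+r_j)·cross = 15·86.0000 = 1290.0000
edge 5: (4,22)→(2.5,14.5)  cross = 4·14.5 − 2.5·22 = 3.0000; (r_i+r_j)·cross = 6.5·3.0000 = 19.5000
Σcross = 485.0000 → A = |Σcross|/2 = 242.5000 mm²
Σ(r_i+r_j)·cross = 12407.5000 → first moment M = |Σ|/6 = 2067.9167
R_c = M/A = 2067.9167/242.5000 = 8.5275 mm
θ = 116° = 2.024582 rad
V = θ·R_c·A = 2.024582·8.5275·242.5000 = 4186.667 mm³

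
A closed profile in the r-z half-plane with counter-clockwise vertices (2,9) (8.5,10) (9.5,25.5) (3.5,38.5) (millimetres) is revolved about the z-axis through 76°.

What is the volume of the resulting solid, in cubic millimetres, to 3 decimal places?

Profile (r,z), 4 vertices: (2,9) (8.5,10) (9.5,25.5) (3.5,38.5)
edge 0: (2,9)→(8.5,10)  cross = 2·10 − 8.5·9 = -56.5000; (r_i+r_j)·cross = 10.5·-56.5000 = -593.2500
edge 1: (8.5,10)→(9.5,25.5)  cross = 8.5·25.5 − 9.5·10 = 121.7500; (r_i+r_j)·cross = 18·121.7500 = 2191.5000
edge 2: (9.5,25.5)→(3.5,38.5)  cross = 9.5·38.5 − 3.5·25.5 = 276.5000; (r_i+r_j)·cross = 13·276.5000 = 3594.5000
edge 3: (3.5,38.5)→(2,9)  cross = 3.5·9 − 2·38.5 = -45.5000; (r_i+r_j)·cross = 5.5·-45.5000 = -250.2500
Σcross = 296.2500 → A = |Σcross|/2 = 148.1250 mm²
Σ(r_i+r_j)·cross = 4942.5000 → first moment M = |Σ|/6 = 823.7500
R_c = M/A = 823.7500/148.1250 = 5.5612 mm
θ = 76° = 1.326450 rad
V = θ·R_c·A = 1.326450·5.5612·148.1250 = 1092.663 mm³

Volume = 1092.663 mm³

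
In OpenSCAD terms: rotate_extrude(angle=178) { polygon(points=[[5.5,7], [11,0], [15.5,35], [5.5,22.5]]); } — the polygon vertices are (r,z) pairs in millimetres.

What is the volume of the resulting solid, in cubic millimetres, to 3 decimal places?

Volume = 5838.240 mm³

Profile (r,z), 4 vertices: (5.5,7) (11,0) (15.5,35) (5.5,22.5)
edge 0: (5.5,7)→(11,0)  cross = 5.5·0 − 11·7 = -77.0000; (r_i+r_j)·cross = 16.5·-77.0000 = -1270.5000
edge 1: (11,0)→(15.5,35)  cross = 11·35 − 15.5·0 = 385.0000; (r_i+r_j)·cross = 26.5·385.0000 = 10202.5000
edge 2: (15.5,35)→(5.5,22.5)  cross = 15.5·22.5 − 5.5·35 = 156.2500; (r_i+r_j)·cross = 21·156.2500 = 3281.2500
edge 3: (5.5,22.5)→(5.5,7)  cross = 5.5·7 − 5.5·22.5 = -85.2500; (r_i+r_j)·cross = 11·-85.2500 = -937.7500
Σcross = 379.0000 → A = |Σcross|/2 = 189.5000 mm²
Σ(r_i+r_j)·cross = 11275.5000 → first moment M = |Σ|/6 = 1879.2500
R_c = M/A = 1879.2500/189.5000 = 9.9169 mm
θ = 178° = 3.106686 rad
V = θ·R_c·A = 3.106686·9.9169·189.5000 = 5838.240 mm³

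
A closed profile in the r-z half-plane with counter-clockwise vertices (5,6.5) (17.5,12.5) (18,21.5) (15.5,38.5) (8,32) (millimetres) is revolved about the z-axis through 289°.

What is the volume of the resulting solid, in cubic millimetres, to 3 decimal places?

Profile (r,z), 5 vertices: (5,6.5) (17.5,12.5) (18,21.5) (15.5,38.5) (8,32)
edge 0: (5,6.5)→(17.5,12.5)  cross = 5·12.5 − 17.5·6.5 = -51.2500; (r_i+r_j)·cross = 22.5·-51.2500 = -1153.1250
edge 1: (17.5,12.5)→(18,21.5)  cross = 17.5·21.5 − 18·12.5 = 151.2500; (r_i+r_j)·cross = 35.5·151.2500 = 5369.3750
edge 2: (18,21.5)→(15.5,38.5)  cross = 18·38.5 − 15.5·21.5 = 359.7500; (r_i+r_j)·cross = 33.5·359.7500 = 12051.6250
edge 3: (15.5,38.5)→(8,32)  cross = 15.5·32 − 8·38.5 = 188.0000; (r_i+r_j)·cross = 23.5·188.0000 = 4418.0000
edge 4: (8,32)→(5,6.5)  cross = 8·6.5 − 5·32 = -108.0000; (r_i+r_j)·cross = 13·-108.0000 = -1404.0000
Σcross = 539.7500 → A = |Σcross|/2 = 269.8750 mm²
Σ(r_i+r_j)·cross = 19281.8750 → first moment M = |Σ|/6 = 3213.6458
R_c = M/A = 3213.6458/269.8750 = 11.9079 mm
θ = 289° = 5.044002 rad
V = θ·R_c·A = 5.044002·11.9079·269.8750 = 16209.635 mm³

Volume = 16209.635 mm³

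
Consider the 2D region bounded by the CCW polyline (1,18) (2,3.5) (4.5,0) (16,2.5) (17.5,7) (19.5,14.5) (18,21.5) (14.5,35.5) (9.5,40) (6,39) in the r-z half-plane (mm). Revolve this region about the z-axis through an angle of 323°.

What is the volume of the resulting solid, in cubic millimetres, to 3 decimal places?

Volume = 29650.094 mm³

Profile (r,z), 10 vertices: (1,18) (2,3.5) (4.5,0) (16,2.5) (17.5,7) (19.5,14.5) (18,21.5) (14.5,35.5) (9.5,40) (6,39)
edge 0: (1,18)→(2,3.5)  cross = 1·3.5 − 2·18 = -32.5000; (r_i+r_j)·cross = 3·-32.5000 = -97.5000
edge 1: (2,3.5)→(4.5,0)  cross = 2·0 − 4.5·3.5 = -15.7500; (r_i+r_j)·cross = 6.5·-15.7500 = -102.3750
edge 2: (4.5,0)→(16,2.5)  cross = 4.5·2.5 − 16·0 = 11.2500; (r_i+r_j)·cross = 20.5·11.2500 = 230.6250
edge 3: (16,2.5)→(17.5,7)  cross = 16·7 − 17.5·2.5 = 68.2500; (r_i+r_j)·cross = 33.5·68.2500 = 2286.3750
edge 4: (17.5,7)→(19.5,14.5)  cross = 17.5·14.5 − 19.5·7 = 117.2500; (r_i+r_j)·cross = 37·117.2500 = 4338.2500
edge 5: (19.5,14.5)→(18,21.5)  cross = 19.5·21.5 − 18·14.5 = 158.2500; (r_i+r_j)·cross = 37.5·158.2500 = 5934.3750
edge 6: (18,21.5)→(14.5,35.5)  cross = 18·35.5 − 14.5·21.5 = 327.2500; (r_i+r_j)·cross = 32.5·327.2500 = 10635.6250
edge 7: (14.5,35.5)→(9.5,40)  cross = 14.5·40 − 9.5·35.5 = 242.7500; (r_i+r_j)·cross = 24·242.7500 = 5826.0000
edge 8: (9.5,40)→(6,39)  cross = 9.5·39 − 6·40 = 130.5000; (r_i+r_j)·cross = 15.5·130.5000 = 2022.7500
edge 9: (6,39)→(1,18)  cross = 6·18 − 1·39 = 69.0000; (r_i+r_j)·cross = 7·69.0000 = 483.0000
Σcross = 1076.2500 → A = |Σcross|/2 = 538.1250 mm²
Σ(r_i+r_j)·cross = 31557.1250 → first moment M = |Σ|/6 = 5259.5208
R_c = M/A = 5259.5208/538.1250 = 9.7738 mm
θ = 323° = 5.637413 rad
V = θ·R_c·A = 5.637413·9.7738·538.1250 = 29650.094 mm³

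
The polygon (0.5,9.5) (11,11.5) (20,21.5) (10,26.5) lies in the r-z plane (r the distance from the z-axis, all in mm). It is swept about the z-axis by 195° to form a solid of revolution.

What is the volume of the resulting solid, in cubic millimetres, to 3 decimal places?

Volume = 5317.375 mm³

Profile (r,z), 4 vertices: (0.5,9.5) (11,11.5) (20,21.5) (10,26.5)
edge 0: (0.5,9.5)→(11,11.5)  cross = 0.5·11.5 − 11·9.5 = -98.7500; (r_i+r_j)·cross = 11.5·-98.7500 = -1135.6250
edge 1: (11,11.5)→(20,21.5)  cross = 11·21.5 − 20·11.5 = 6.5000; (r_i+r_j)·cross = 31·6.5000 = 201.5000
edge 2: (20,21.5)→(10,26.5)  cross = 20·26.5 − 10·21.5 = 315.0000; (r_i+r_j)·cross = 30·315.0000 = 9450.0000
edge 3: (10,26.5)→(0.5,9.5)  cross = 10·9.5 − 0.5·26.5 = 81.7500; (r_i+r_j)·cross = 10.5·81.7500 = 858.3750
Σcross = 304.5000 → A = |Σcross|/2 = 152.2500 mm²
Σ(r_i+r_j)·cross = 9374.2500 → first moment M = |Σ|/6 = 1562.3750
R_c = M/A = 1562.3750/152.2500 = 10.2619 mm
θ = 195° = 3.403392 rad
V = θ·R_c·A = 3.403392·10.2619·152.2500 = 5317.375 mm³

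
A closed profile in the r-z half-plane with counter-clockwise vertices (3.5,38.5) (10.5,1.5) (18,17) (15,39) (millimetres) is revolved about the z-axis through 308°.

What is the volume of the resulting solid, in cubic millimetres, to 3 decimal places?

Volume = 19389.168 mm³

Profile (r,z), 4 vertices: (3.5,38.5) (10.5,1.5) (18,17) (15,39)
edge 0: (3.5,38.5)→(10.5,1.5)  cross = 3.5·1.5 − 10.5·38.5 = -399.0000; (r_i+r_j)·cross = 14·-399.0000 = -5586.0000
edge 1: (10.5,1.5)→(18,17)  cross = 10.5·17 − 18·1.5 = 151.5000; (r_i+r_j)·cross = 28.5·151.5000 = 4317.7500
edge 2: (18,17)→(15,39)  cross = 18·39 − 15·17 = 447.0000; (r_i+r_j)·cross = 33·447.0000 = 14751.0000
edge 3: (15,39)→(3.5,38.5)  cross = 15·38.5 − 3.5·39 = 441.0000; (r_i+r_j)·cross = 18.5·441.0000 = 8158.5000
Σcross = 640.5000 → A = |Σcross|/2 = 320.2500 mm²
Σ(r_i+r_j)·cross = 21641.2500 → first moment M = |Σ|/6 = 3606.8750
R_c = M/A = 3606.8750/320.2500 = 11.2627 mm
θ = 308° = 5.375614 rad
V = θ·R_c·A = 5.375614·11.2627·320.2500 = 19389.168 mm³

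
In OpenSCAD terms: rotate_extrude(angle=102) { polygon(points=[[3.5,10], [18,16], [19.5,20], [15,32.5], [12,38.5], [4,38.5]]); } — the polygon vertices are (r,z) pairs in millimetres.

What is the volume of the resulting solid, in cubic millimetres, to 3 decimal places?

Volume = 5912.831 mm³

Profile (r,z), 6 vertices: (3.5,10) (18,16) (19.5,20) (15,32.5) (12,38.5) (4,38.5)
edge 0: (3.5,10)→(18,16)  cross = 3.5·16 − 18·10 = -124.0000; (r_i+r_j)·cross = 21.5·-124.0000 = -2666.0000
edge 1: (18,16)→(19.5,20)  cross = 18·20 − 19.5·16 = 48.0000; (r_i+r_j)·cross = 37.5·48.0000 = 1800.0000
edge 2: (19.5,20)→(15,32.5)  cross = 19.5·32.5 − 15·20 = 333.7500; (r_i+r_j)·cross = 34.5·333.7500 = 11514.3750
edge 3: (15,32.5)→(12,38.5)  cross = 15·38.5 − 12·32.5 = 187.5000; (r_i+r_j)·cross = 27·187.5000 = 5062.5000
edge 4: (12,38.5)→(4,38.5)  cross = 12·38.5 − 4·38.5 = 308.0000; (r_i+r_j)·cross = 16·308.0000 = 4928.0000
edge 5: (4,38.5)→(3.5,10)  cross = 4·10 − 3.5·38.5 = -94.7500; (r_i+r_j)·cross = 7.5·-94.7500 = -710.6250
Σcross = 658.5000 → A = |Σcross|/2 = 329.2500 mm²
Σ(r_i+r_j)·cross = 19928.2500 → first moment M = |Σ|/6 = 3321.3750
R_c = M/A = 3321.3750/329.2500 = 10.0877 mm
θ = 102° = 1.780236 rad
V = θ·R_c·A = 1.780236·10.0877·329.2500 = 5912.831 mm³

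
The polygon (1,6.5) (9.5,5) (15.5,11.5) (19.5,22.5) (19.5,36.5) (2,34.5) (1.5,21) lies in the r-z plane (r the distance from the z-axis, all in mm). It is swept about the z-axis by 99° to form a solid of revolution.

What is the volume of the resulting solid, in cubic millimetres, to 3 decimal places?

Volume = 8073.428 mm³

Profile (r,z), 7 vertices: (1,6.5) (9.5,5) (15.5,11.5) (19.5,22.5) (19.5,36.5) (2,34.5) (1.5,21)
edge 0: (1,6.5)→(9.5,5)  cross = 1·5 − 9.5·6.5 = -56.7500; (r_i+r_j)·cross = 10.5·-56.7500 = -595.8750
edge 1: (9.5,5)→(15.5,11.5)  cross = 9.5·11.5 − 15.5·5 = 31.7500; (r_i+r_j)·cross = 25·31.7500 = 793.7500
edge 2: (15.5,11.5)→(19.5,22.5)  cross = 15.5·22.5 − 19.5·11.5 = 124.5000; (r_i+r_j)·cross = 35·124.5000 = 4357.5000
edge 3: (19.5,22.5)→(19.5,36.5)  cross = 19.5·36.5 − 19.5·22.5 = 273.0000; (r_i+r_j)·cross = 39·273.0000 = 10647.0000
edge 4: (19.5,36.5)→(2,34.5)  cross = 19.5·34.5 − 2·36.5 = 599.7500; (r_i+r_j)·cross = 21.5·599.7500 = 12894.6250
edge 5: (2,34.5)→(1.5,21)  cross = 2·21 − 1.5·34.5 = -9.7500; (r_i+r_j)·cross = 3.5·-9.7500 = -34.1250
edge 6: (1.5,21)→(1,6.5)  cross = 1.5·6.5 − 1·21 = -11.2500; (r_i+r_j)·cross = 2.5·-11.2500 = -28.1250
Σcross = 951.2500 → A = |Σcross|/2 = 475.6250 mm²
Σ(r_i+r_j)·cross = 28034.7500 → first moment M = |Σ|/6 = 4672.4583
R_c = M/A = 4672.4583/475.6250 = 9.8238 mm
θ = 99° = 1.727876 rad
V = θ·R_c·A = 1.727876·9.8238·475.6250 = 8073.428 mm³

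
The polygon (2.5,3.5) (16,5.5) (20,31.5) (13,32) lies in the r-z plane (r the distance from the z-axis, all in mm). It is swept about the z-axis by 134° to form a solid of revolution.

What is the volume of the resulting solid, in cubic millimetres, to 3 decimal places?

Volume = 7980.613 mm³

Profile (r,z), 4 vertices: (2.5,3.5) (16,5.5) (20,31.5) (13,32)
edge 0: (2.5,3.5)→(16,5.5)  cross = 2.5·5.5 − 16·3.5 = -42.2500; (r_i+r_j)·cross = 18.5·-42.2500 = -781.6250
edge 1: (16,5.5)→(20,31.5)  cross = 16·31.5 − 20·5.5 = 394.0000; (r_i+r_j)·cross = 36·394.0000 = 14184.0000
edge 2: (20,31.5)→(13,32)  cross = 20·32 − 13·31.5 = 230.5000; (r_i+r_j)·cross = 33·230.5000 = 7606.5000
edge 3: (13,32)→(2.5,3.5)  cross = 13·3.5 − 2.5·32 = -34.5000; (r_i+r_j)·cross = 15.5·-34.5000 = -534.7500
Σcross = 547.7500 → A = |Σcross|/2 = 273.8750 mm²
Σ(r_i+r_j)·cross = 20474.1250 → first moment M = |Σ|/6 = 3412.3542
R_c = M/A = 3412.3542/273.8750 = 12.4595 mm
θ = 134° = 2.338741 rad
V = θ·R_c·A = 2.338741·12.4595·273.8750 = 7980.613 mm³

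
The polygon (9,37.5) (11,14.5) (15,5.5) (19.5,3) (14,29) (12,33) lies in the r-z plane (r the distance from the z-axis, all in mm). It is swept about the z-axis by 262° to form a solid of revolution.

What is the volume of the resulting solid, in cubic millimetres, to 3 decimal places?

Profile (r,z), 6 vertices: (9,37.5) (11,14.5) (15,5.5) (19.5,3) (14,29) (12,33)
edge 0: (9,37.5)→(11,14.5)  cross = 9·14.5 − 11·37.5 = -282.0000; (r_i+r_j)·cross = 20·-282.0000 = -5640.0000
edge 1: (11,14.5)→(15,5.5)  cross = 11·5.5 − 15·14.5 = -157.0000; (r_i+r_j)·cross = 26·-157.0000 = -4082.0000
edge 2: (15,5.5)→(19.5,3)  cross = 15·3 − 19.5·5.5 = -62.2500; (r_i+r_j)·cross = 34.5·-62.2500 = -2147.6250
edge 3: (19.5,3)→(14,29)  cross = 19.5·29 − 14·3 = 523.5000; (r_i+r_j)·cross = 33.5·523.5000 = 17537.2500
edge 4: (14,29)→(12,33)  cross = 14·33 − 12·29 = 114.0000; (r_i+r_j)·cross = 26·114.0000 = 2964.0000
edge 5: (12,33)→(9,37.5)  cross = 12·37.5 − 9·33 = 153.0000; (r_i+r_j)·cross = 21·153.0000 = 3213.0000
Σcross = 289.2500 → A = |Σcross|/2 = 144.6250 mm²
Σ(r_i+r_j)·cross = 11844.6250 → first moment M = |Σ|/6 = 1974.1042
R_c = M/A = 1974.1042/144.6250 = 13.6498 mm
θ = 262° = 4.572763 rad
V = θ·R_c·A = 4.572763·13.6498·144.6250 = 9027.110 mm³

Volume = 9027.110 mm³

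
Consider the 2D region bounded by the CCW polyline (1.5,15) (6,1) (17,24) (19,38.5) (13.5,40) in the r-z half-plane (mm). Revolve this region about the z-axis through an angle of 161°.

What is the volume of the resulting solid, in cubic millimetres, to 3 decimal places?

Volume = 9061.659 mm³

Profile (r,z), 5 vertices: (1.5,15) (6,1) (17,24) (19,38.5) (13.5,40)
edge 0: (1.5,15)→(6,1)  cross = 1.5·1 − 6·15 = -88.5000; (r_i+r_j)·cross = 7.5·-88.5000 = -663.7500
edge 1: (6,1)→(17,24)  cross = 6·24 − 17·1 = 127.0000; (r_i+r_j)·cross = 23·127.0000 = 2921.0000
edge 2: (17,24)→(19,38.5)  cross = 17·38.5 − 19·24 = 198.5000; (r_i+r_j)·cross = 36·198.5000 = 7146.0000
edge 3: (19,38.5)→(13.5,40)  cross = 19·40 − 13.5·38.5 = 240.2500; (r_i+r_j)·cross = 32.5·240.2500 = 7808.1250
edge 4: (13.5,40)→(1.5,15)  cross = 13.5·15 − 1.5·40 = 142.5000; (r_i+r_j)·cross = 15·142.5000 = 2137.5000
Σcross = 619.7500 → A = |Σcross|/2 = 309.8750 mm²
Σ(r_i+r_j)·cross = 19348.8750 → first moment M = |Σ|/6 = 3224.8125
R_c = M/A = 3224.8125/309.8750 = 10.4068 mm
θ = 161° = 2.809980 rad
V = θ·R_c·A = 2.809980·10.4068·309.8750 = 9061.659 mm³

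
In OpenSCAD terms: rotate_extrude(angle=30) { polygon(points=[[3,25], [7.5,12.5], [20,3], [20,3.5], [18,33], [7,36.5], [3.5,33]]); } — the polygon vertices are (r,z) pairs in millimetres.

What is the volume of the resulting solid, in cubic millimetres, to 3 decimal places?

Volume = 2348.700 mm³

Profile (r,z), 7 vertices: (3,25) (7.5,12.5) (20,3) (20,3.5) (18,33) (7,36.5) (3.5,33)
edge 0: (3,25)→(7.5,12.5)  cross = 3·12.5 − 7.5·25 = -150.0000; (r_i+r_j)·cross = 10.5·-150.0000 = -1575.0000
edge 1: (7.5,12.5)→(20,3)  cross = 7.5·3 − 20·12.5 = -227.5000; (r_i+r_j)·cross = 27.5·-227.5000 = -6256.2500
edge 2: (20,3)→(20,3.5)  cross = 20·3.5 − 20·3 = 10.0000; (r_i+r_j)·cross = 40·10.0000 = 400.0000
edge 3: (20,3.5)→(18,33)  cross = 20·33 − 18·3.5 = 597.0000; (r_i+r_j)·cross = 38·597.0000 = 22686.0000
edge 4: (18,33)→(7,36.5)  cross = 18·36.5 − 7·33 = 426.0000; (r_i+r_j)·cross = 25·426.0000 = 10650.0000
edge 5: (7,36.5)→(3.5,33)  cross = 7·33 − 3.5·36.5 = 103.2500; (r_i+r_j)·cross = 10.5·103.2500 = 1084.1250
edge 6: (3.5,33)→(3,25)  cross = 3.5·25 − 3·33 = -11.5000; (r_i+r_j)·cross = 6.5·-11.5000 = -74.7500
Σcross = 747.2500 → A = |Σcross|/2 = 373.6250 mm²
Σ(r_i+r_j)·cross = 26914.1250 → first moment M = |Σ|/6 = 4485.6875
R_c = M/A = 4485.6875/373.6250 = 12.0059 mm
θ = 30° = 0.523599 rad
V = θ·R_c·A = 0.523599·12.0059·373.6250 = 2348.700 mm³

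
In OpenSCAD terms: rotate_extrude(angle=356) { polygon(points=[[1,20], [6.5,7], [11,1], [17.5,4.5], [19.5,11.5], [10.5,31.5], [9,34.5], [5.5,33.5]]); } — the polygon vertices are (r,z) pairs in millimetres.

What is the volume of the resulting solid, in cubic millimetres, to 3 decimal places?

Profile (r,z), 8 vertices: (1,20) (6.5,7) (11,1) (17.5,4.5) (19.5,11.5) (10.5,31.5) (9,34.5) (5.5,33.5)
edge 0: (1,20)→(6.5,7)  cross = 1·7 − 6.5·20 = -123.0000; (r_i+r_j)·cross = 7.5·-123.0000 = -922.5000
edge 1: (6.5,7)→(11,1)  cross = 6.5·1 − 11·7 = -70.5000; (r_i+r_j)·cross = 17.5·-70.5000 = -1233.7500
edge 2: (11,1)→(17.5,4.5)  cross = 11·4.5 − 17.5·1 = 32.0000; (r_i+r_j)·cross = 28.5·32.0000 = 912.0000
edge 3: (17.5,4.5)→(19.5,11.5)  cross = 17.5·11.5 − 19.5·4.5 = 113.5000; (r_i+r_j)·cross = 37·113.5000 = 4199.5000
edge 4: (19.5,11.5)→(10.5,31.5)  cross = 19.5·31.5 − 10.5·11.5 = 493.5000; (r_i+r_j)·cross = 30·493.5000 = 14805.0000
edge 5: (10.5,31.5)→(9,34.5)  cross = 10.5·34.5 − 9·31.5 = 78.7500; (r_i+r_j)·cross = 19.5·78.7500 = 1535.6250
edge 6: (9,34.5)→(5.5,33.5)  cross = 9·33.5 − 5.5·34.5 = 111.7500; (r_i+r_j)·cross = 14.5·111.7500 = 1620.3750
edge 7: (5.5,33.5)→(1,20)  cross = 5.5·20 − 1·33.5 = 76.5000; (r_i+r_j)·cross = 6.5·76.5000 = 497.2500
Σcross = 712.5000 → A = |Σcross|/2 = 356.2500 mm²
Σ(r_i+r_j)·cross = 21413.5000 → first moment M = |Σ|/6 = 3568.9167
R_c = M/A = 3568.9167/356.2500 = 10.0180 mm
θ = 356° = 6.213372 rad
V = θ·R_c·A = 6.213372·10.0180·356.2500 = 22175.007 mm³

Volume = 22175.007 mm³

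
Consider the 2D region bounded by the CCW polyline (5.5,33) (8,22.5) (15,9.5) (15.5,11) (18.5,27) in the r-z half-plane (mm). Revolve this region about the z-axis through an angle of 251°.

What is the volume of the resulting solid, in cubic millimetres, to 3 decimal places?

Profile (r,z), 5 vertices: (5.5,33) (8,22.5) (15,9.5) (15.5,11) (18.5,27)
edge 0: (5.5,33)→(8,22.5)  cross = 5.5·22.5 − 8·33 = -140.2500; (r_i+r_j)·cross = 13.5·-140.2500 = -1893.3750
edge 1: (8,22.5)→(15,9.5)  cross = 8·9.5 − 15·22.5 = -261.5000; (r_i+r_j)·cross = 23·-261.5000 = -6014.5000
edge 2: (15,9.5)→(15.5,11)  cross = 15·11 − 15.5·9.5 = 17.7500; (r_i+r_j)·cross = 30.5·17.7500 = 541.3750
edge 3: (15.5,11)→(18.5,27)  cross = 15.5·27 − 18.5·11 = 215.0000; (r_i+r_j)·cross = 34·215.0000 = 7310.0000
edge 4: (18.5,27)→(5.5,33)  cross = 18.5·33 − 5.5·27 = 462.0000; (r_i+r_j)·cross = 24·462.0000 = 11088.0000
Σcross = 293.0000 → A = |Σcross|/2 = 146.5000 mm²
Σ(r_i+r_j)·cross = 11031.5000 → first moment M = |Σ|/6 = 1838.5833
R_c = M/A = 1838.5833/146.5000 = 12.5501 mm
θ = 251° = 4.380776 rad
V = θ·R_c·A = 4.380776·12.5501·146.5000 = 8054.423 mm³

Volume = 8054.423 mm³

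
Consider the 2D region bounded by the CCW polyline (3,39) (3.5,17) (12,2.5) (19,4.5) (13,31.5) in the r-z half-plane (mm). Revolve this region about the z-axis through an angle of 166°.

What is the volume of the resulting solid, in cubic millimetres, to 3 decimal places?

Profile (r,z), 5 vertices: (3,39) (3.5,17) (12,2.5) (19,4.5) (13,31.5)
edge 0: (3,39)→(3.5,17)  cross = 3·17 − 3.5·39 = -85.5000; (r_i+r_j)·cross = 6.5·-85.5000 = -555.7500
edge 1: (3.5,17)→(12,2.5)  cross = 3.5·2.5 − 12·17 = -195.2500; (r_i+r_j)·cross = 15.5·-195.2500 = -3026.3750
edge 2: (12,2.5)→(19,4.5)  cross = 12·4.5 − 19·2.5 = 6.5000; (r_i+r_j)·cross = 31·6.5000 = 201.5000
edge 3: (19,4.5)→(13,31.5)  cross = 19·31.5 − 13·4.5 = 540.0000; (r_i+r_j)·cross = 32·540.0000 = 17280.0000
edge 4: (13,31.5)→(3,39)  cross = 13·39 − 3·31.5 = 412.5000; (r_i+r_j)·cross = 16·412.5000 = 6600.0000
Σcross = 678.2500 → A = |Σcross|/2 = 339.1250 mm²
Σ(r_i+r_j)·cross = 20499.3750 → first moment M = |Σ|/6 = 3416.5625
R_c = M/A = 3416.5625/339.1250 = 10.0746 mm
θ = 166° = 2.897247 rad
V = θ·R_c·A = 2.897247·10.0746·339.1250 = 9898.624 mm³

Volume = 9898.624 mm³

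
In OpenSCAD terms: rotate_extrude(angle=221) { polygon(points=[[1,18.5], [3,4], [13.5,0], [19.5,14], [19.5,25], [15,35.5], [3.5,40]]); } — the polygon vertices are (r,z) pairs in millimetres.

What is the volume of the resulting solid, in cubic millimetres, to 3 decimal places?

Volume = 21448.077 mm³

Profile (r,z), 7 vertices: (1,18.5) (3,4) (13.5,0) (19.5,14) (19.5,25) (15,35.5) (3.5,40)
edge 0: (1,18.5)→(3,4)  cross = 1·4 − 3·18.5 = -51.5000; (r_i+r_j)·cross = 4·-51.5000 = -206.0000
edge 1: (3,4)→(13.5,0)  cross = 3·0 − 13.5·4 = -54.0000; (r_i+r_j)·cross = 16.5·-54.0000 = -891.0000
edge 2: (13.5,0)→(19.5,14)  cross = 13.5·14 − 19.5·0 = 189.0000; (r_i+r_j)·cross = 33·189.0000 = 6237.0000
edge 3: (19.5,14)→(19.5,25)  cross = 19.5·25 − 19.5·14 = 214.5000; (r_i+r_j)·cross = 39·214.5000 = 8365.5000
edge 4: (19.5,25)→(15,35.5)  cross = 19.5·35.5 − 15·25 = 317.2500; (r_i+r_j)·cross = 34.5·317.2500 = 10945.1250
edge 5: (15,35.5)→(3.5,40)  cross = 15·40 − 3.5·35.5 = 475.7500; (r_i+r_j)·cross = 18.5·475.7500 = 8801.3750
edge 6: (3.5,40)→(1,18.5)  cross = 3.5·18.5 − 1·40 = 24.7500; (r_i+r_j)·cross = 4.5·24.7500 = 111.3750
Σcross = 1115.7500 → A = |Σcross|/2 = 557.8750 mm²
Σ(r_i+r_j)·cross = 33363.3750 → first moment M = |Σ|/6 = 5560.5625
R_c = M/A = 5560.5625/557.8750 = 9.9674 mm
θ = 221° = 3.857178 rad
V = θ·R_c·A = 3.857178·9.9674·557.8750 = 21448.077 mm³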